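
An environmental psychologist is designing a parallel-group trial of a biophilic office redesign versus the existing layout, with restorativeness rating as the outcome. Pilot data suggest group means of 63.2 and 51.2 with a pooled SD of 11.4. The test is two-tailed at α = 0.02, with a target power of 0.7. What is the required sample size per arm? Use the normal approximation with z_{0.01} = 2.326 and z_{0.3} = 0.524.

Cohen's d = |M₁ − M₂| / SD_pooled = |63.2 − 51.2| / 11.4 = 12.0 / 11.4 = 1.053.
For two independent groups with equal n: n = 2·((z_{α/2} + z_β) / d)².
z_{α/2} + z_β = 2.326 + 0.524 = 2.850.
n = 2 × (2.850 / 1.053)² = 2 × 2.707² = 2 × 7.33 = 14.7.
Round up to the next whole participant.

n = 15 per group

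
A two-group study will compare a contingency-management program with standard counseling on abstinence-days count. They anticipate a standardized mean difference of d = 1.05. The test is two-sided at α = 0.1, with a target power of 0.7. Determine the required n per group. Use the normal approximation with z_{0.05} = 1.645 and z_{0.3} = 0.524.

For two independent groups with equal n: n = 2·((z_{α/2} + z_β) / d)².
z_{α/2} + z_β = 1.645 + 0.524 = 2.169.
n = 2 × (2.169 / 1.05)² = 2 × 2.066² = 2 × 4.27 = 8.5.
Round up to the next whole participant.

n = 9 per group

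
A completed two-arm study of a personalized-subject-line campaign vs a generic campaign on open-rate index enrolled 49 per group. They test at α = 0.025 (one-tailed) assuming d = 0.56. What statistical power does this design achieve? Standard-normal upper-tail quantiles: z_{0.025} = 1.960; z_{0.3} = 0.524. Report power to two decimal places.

For two equal groups, power = Φ(d·√(n/2) − z_{α}).
d·√(n/2) = 0.56 × √(49/2) = 0.56 × 4.950 = 2.772.
z_β = 2.772 − 1.960 = 0.812.
Power = Φ(0.812) = 0.792.

power ≈ 0.79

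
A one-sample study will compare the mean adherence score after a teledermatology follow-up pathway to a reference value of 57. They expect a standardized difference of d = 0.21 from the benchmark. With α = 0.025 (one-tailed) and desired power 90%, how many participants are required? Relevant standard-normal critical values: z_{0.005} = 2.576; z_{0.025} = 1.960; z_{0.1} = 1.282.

n = 239

For a one-sample test: n = ((z_{α} + z_β) / d)².
z_{α} + z_β = 1.960 + 1.282 = 3.242.
n = (3.242 / 0.21)² = 15.438² = 238.33.
Round up.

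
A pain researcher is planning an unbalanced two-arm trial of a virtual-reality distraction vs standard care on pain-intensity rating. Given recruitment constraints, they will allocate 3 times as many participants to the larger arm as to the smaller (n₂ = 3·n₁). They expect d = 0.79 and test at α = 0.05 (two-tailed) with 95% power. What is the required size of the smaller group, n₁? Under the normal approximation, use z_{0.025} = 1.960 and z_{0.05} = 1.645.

n₁ = 28

With allocation ratio k = n₂/n₁ = 3, Var(x̄₁−x̄₂) = σ²(1/n₁ + 1/(k·n₁)) = σ²·(k+1)/(k·n₁).
So n₁ = (1 + 1/k)·((z_{α/2} + z_β)/d)² = 1.333 × (3.605/0.79)².
n₁ = 1.333 × 20.82 = 27.8.
Round up: n₁ = 28, giving n₂ = 3 × 28 = 84.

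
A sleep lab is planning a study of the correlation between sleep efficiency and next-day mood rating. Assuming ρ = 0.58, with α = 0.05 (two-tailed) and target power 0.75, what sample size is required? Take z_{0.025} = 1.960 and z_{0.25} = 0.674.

Fisher's z: C = ½·ln((1+r)/(1−r)) = ½·ln(3.7619) = 0.6625.
n = ((z_{α/2} + z_β)/C)² + 3.
(1.960 + 0.674) / 0.6625 = 2.634 / 0.6625 = 3.976.
n = 3.976² + 3 = 15.81 + 3 = 18.8.
Round up.

n = 19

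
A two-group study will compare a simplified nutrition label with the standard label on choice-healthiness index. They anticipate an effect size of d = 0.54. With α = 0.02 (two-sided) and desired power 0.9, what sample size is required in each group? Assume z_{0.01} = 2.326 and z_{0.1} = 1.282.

For two independent groups with equal n: n = 2·((z_{α/2} + z_β) / d)².
z_{α/2} + z_β = 2.326 + 1.282 = 3.608.
n = 2 × (3.608 / 0.54)² = 2 × 6.681² = 2 × 44.64 = 89.3.
Round up to the next whole participant.

n = 90 per group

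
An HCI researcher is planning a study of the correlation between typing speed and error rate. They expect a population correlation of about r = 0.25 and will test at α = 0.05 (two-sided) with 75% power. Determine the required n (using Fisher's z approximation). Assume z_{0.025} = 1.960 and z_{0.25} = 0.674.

Fisher's z: C = ½·ln((1+r)/(1−r)) = ½·ln(1.6667) = 0.2554.
n = ((z_{α/2} + z_β)/C)² + 3.
(1.960 + 0.674) / 0.2554 = 2.634 / 0.2554 = 10.313.
n = 10.313² + 3 = 106.36 + 3 = 109.4.
Round up.

n = 110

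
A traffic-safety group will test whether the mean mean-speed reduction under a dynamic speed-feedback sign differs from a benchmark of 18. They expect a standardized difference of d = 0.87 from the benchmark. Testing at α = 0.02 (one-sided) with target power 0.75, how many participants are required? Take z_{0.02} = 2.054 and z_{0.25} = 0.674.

For a one-sample test: n = ((z_{α} + z_β) / d)².
z_{α} + z_β = 2.054 + 0.674 = 2.728.
n = (2.728 / 0.87)² = 3.136² = 9.83.
Round up.

n = 10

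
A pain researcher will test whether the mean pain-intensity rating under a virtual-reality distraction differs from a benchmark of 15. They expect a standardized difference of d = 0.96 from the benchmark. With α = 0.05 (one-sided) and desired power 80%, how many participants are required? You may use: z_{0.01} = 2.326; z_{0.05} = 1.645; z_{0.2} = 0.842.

n = 7

For a one-sample test: n = ((z_{α} + z_β) / d)².
z_{α} + z_β = 1.645 + 0.842 = 2.487.
n = (2.487 / 0.96)² = 2.591² = 6.71.
Round up.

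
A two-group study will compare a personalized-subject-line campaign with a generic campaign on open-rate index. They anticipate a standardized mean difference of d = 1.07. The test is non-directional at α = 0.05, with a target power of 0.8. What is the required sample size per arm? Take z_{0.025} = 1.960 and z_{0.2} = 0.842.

For two independent groups with equal n: n = 2·((z_{α/2} + z_β) / d)².
z_{α/2} + z_β = 1.960 + 0.842 = 2.802.
n = 2 × (2.802 / 1.07)² = 2 × 2.619² = 2 × 6.86 = 13.7.
Round up to the next whole participant.

n = 14 per group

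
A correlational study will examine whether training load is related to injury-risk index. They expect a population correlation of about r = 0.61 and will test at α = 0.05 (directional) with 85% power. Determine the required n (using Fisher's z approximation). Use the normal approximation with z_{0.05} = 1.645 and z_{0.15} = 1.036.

n = 18

Fisher's z: C = ½·ln((1+r)/(1−r)) = ½·ln(4.1282) = 0.7089.
n = ((z_{α} + z_β)/C)² + 3.
(1.645 + 1.036) / 0.7089 = 2.681 / 0.7089 = 3.782.
n = 3.782² + 3 = 14.30 + 3 = 17.3.
Round up.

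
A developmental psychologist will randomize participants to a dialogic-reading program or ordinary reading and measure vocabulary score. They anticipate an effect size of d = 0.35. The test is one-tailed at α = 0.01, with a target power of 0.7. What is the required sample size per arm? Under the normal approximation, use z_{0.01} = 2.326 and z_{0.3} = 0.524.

For two independent groups with equal n: n = 2·((z_{α} + z_β) / d)².
z_{α} + z_β = 2.326 + 0.524 = 2.850.
n = 2 × (2.850 / 0.35)² = 2 × 8.143² = 2 × 66.31 = 132.6.
Round up to the next whole participant.

n = 133 per group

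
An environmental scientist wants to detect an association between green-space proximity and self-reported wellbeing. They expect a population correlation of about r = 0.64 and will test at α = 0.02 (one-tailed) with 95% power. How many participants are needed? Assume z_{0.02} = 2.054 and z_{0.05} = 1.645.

Fisher's z: C = ½·ln((1+r)/(1−r)) = ½·ln(4.5556) = 0.7582.
n = ((z_{α} + z_β)/C)² + 3.
(2.054 + 1.645) / 0.7582 = 3.699 / 0.7582 = 4.879.
n = 4.879² + 3 = 23.80 + 3 = 26.8.
Round up.

n = 27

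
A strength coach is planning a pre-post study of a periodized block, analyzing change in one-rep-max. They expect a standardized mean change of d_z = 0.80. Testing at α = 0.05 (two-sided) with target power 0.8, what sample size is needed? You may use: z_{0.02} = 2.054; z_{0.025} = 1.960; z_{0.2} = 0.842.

For a paired (one-sample on differences) test: n = ((z_{α/2} + z_β) / d)².
z_{α/2} + z_β = 1.960 + 0.842 = 2.802.
n = (2.802 / 0.80)² = 3.502² = 12.27.
Round up.

n = 13 pairs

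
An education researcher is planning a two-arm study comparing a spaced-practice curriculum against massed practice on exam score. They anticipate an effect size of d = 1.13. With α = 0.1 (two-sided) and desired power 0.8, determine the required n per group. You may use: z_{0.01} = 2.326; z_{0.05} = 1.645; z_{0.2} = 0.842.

n = 10 per group

For two independent groups with equal n: n = 2·((z_{α/2} + z_β) / d)².
z_{α/2} + z_β = 1.645 + 0.842 = 2.487.
n = 2 × (2.487 / 1.13)² = 2 × 2.201² = 2 × 4.84 = 9.7.
Round up to the next whole participant.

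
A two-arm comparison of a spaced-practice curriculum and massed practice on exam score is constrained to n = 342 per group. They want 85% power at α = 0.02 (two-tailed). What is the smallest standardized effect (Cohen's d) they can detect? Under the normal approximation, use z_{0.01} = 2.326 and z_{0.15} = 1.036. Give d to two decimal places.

d_min ≈ 0.26

For two independent groups of n = 342 each: d_min = (z_{α/2} + z_β)·√(2/n).
z-sum = 2.326 + 1.036 = 3.362.
d_min = 3.362 × √(2/342) = 3.362 × 0.0765 = 0.257.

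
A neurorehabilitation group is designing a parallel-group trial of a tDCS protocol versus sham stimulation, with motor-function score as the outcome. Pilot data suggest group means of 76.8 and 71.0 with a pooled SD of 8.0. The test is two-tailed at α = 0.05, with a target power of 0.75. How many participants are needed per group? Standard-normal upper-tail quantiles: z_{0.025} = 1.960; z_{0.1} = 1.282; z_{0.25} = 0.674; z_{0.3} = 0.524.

n = 27 per group

Cohen's d = |M₁ − M₂| / SD_pooled = |76.8 − 71.0| / 8.0 = 5.8 / 8.0 = 0.725.
For two independent groups with equal n: n = 2·((z_{α/2} + z_β) / d)².
z_{α/2} + z_β = 1.960 + 0.674 = 2.634.
n = 2 × (2.634 / 0.725)² = 2 × 3.633² = 2 × 13.20 = 26.4.
Round up to the next whole participant.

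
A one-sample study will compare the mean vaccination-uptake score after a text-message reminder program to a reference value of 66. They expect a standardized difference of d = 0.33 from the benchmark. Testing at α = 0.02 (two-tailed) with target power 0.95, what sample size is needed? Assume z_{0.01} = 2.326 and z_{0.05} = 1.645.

For a one-sample test: n = ((z_{α/2} + z_β) / d)².
z_{α/2} + z_β = 2.326 + 1.645 = 3.971.
n = (3.971 / 0.33)² = 12.033² = 144.80.
Round up.

n = 145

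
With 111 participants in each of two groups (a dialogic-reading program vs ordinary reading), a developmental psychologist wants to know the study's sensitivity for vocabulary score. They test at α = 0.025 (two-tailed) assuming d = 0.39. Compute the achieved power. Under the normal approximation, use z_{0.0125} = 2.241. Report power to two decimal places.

For two equal groups, power = Φ(d·√(n/2) − z_{α/2}).
d·√(n/2) = 0.39 × √(111/2) = 0.39 × 7.450 = 2.905.
z_β = 2.905 − 2.241 = 0.664.
Power = Φ(0.664) = 0.747.

power ≈ 0.75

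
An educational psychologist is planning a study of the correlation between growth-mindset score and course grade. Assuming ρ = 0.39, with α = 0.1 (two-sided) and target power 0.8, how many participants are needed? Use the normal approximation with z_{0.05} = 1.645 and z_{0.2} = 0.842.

Fisher's z: C = ½·ln((1+r)/(1−r)) = ½·ln(2.2787) = 0.4118.
n = ((z_{α/2} + z_β)/C)² + 3.
(1.645 + 0.842) / 0.4118 = 2.487 / 0.4118 = 6.039.
n = 6.039² + 3 = 36.47 + 3 = 39.5.
Round up.

n = 40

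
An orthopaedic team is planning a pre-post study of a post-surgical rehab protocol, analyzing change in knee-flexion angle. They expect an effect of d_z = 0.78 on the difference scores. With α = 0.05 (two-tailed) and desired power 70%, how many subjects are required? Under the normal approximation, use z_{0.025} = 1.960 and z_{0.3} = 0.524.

n = 11 pairs

For a paired (one-sample on differences) test: n = ((z_{α/2} + z_β) / d)².
z_{α/2} + z_β = 1.960 + 0.524 = 2.484.
n = (2.484 / 0.78)² = 3.185² = 10.14.
Round up.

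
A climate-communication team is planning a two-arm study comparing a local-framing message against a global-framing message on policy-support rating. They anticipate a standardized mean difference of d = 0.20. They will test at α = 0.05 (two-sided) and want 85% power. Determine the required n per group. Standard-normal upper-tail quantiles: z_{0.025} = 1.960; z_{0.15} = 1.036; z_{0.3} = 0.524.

For two independent groups with equal n: n = 2·((z_{α/2} + z_β) / d)².
z_{α/2} + z_β = 1.960 + 1.036 = 2.996.
n = 2 × (2.996 / 0.20)² = 2 × 14.980² = 2 × 224.40 = 448.8.
Round up to the next whole participant.

n = 449 per group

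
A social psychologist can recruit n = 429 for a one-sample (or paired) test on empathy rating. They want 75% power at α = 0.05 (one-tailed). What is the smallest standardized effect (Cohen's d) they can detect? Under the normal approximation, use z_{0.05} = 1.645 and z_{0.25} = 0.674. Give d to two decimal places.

For a single sample (or paired design) of n = 429: d_min = (z_{α} + z_β)/√n.
z-sum = 1.645 + 0.674 = 2.319.
d_min = 2.319 / √429 = 2.319 / 20.712 = 0.112.

d_min ≈ 0.11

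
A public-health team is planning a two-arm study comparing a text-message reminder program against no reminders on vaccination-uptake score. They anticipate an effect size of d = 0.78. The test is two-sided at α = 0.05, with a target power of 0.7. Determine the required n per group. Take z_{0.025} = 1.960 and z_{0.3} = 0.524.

For two independent groups with equal n: n = 2·((z_{α/2} + z_β) / d)².
z_{α/2} + z_β = 1.960 + 0.524 = 2.484.
n = 2 × (2.484 / 0.78)² = 2 × 3.185² = 2 × 10.14 = 20.3.
Round up to the next whole participant.

n = 21 per group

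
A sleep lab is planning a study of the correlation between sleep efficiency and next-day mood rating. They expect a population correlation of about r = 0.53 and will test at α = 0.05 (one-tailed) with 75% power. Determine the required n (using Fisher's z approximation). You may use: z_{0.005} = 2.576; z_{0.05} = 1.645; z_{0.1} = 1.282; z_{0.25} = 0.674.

n = 19

Fisher's z: C = ½·ln((1+r)/(1−r)) = ½·ln(3.2553) = 0.5901.
n = ((z_{α} + z_β)/C)² + 3.
(1.645 + 0.674) / 0.5901 = 2.319 / 0.5901 = 3.930.
n = 3.930² + 3 = 15.44 + 3 = 18.4.
Round up.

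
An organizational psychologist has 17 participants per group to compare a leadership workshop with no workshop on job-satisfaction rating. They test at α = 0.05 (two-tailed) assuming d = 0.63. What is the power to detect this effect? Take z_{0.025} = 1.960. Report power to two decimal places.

power ≈ 0.45

For two equal groups, power = Φ(d·√(n/2) − z_{α/2}).
d·√(n/2) = 0.63 × √(17/2) = 0.63 × 2.915 = 1.837.
z_β = 1.837 − 1.960 = -0.123.
Power = Φ(-0.123) = 0.451.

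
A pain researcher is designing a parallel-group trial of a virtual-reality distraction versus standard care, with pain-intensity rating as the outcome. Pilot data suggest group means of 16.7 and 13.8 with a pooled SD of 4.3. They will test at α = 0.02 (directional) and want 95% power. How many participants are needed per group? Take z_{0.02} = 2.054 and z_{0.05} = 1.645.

n = 61 per group

Cohen's d = |M₁ − M₂| / SD_pooled = |16.7 − 13.8| / 4.3 = 2.9 / 4.3 = 0.674.
For two independent groups with equal n: n = 2·((z_{α} + z_β) / d)².
z_{α} + z_β = 2.054 + 1.645 = 3.699.
n = 2 × (3.699 / 0.674)² = 2 × 5.488² = 2 × 30.12 = 60.2.
Round up to the next whole participant.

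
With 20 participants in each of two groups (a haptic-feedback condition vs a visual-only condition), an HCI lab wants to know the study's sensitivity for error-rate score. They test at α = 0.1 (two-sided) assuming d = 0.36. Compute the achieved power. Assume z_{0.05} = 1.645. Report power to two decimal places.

power ≈ 0.31

For two equal groups, power = Φ(d·√(n/2) − z_{α/2}).
d·√(n/2) = 0.36 × √(20/2) = 0.36 × 3.162 = 1.138.
z_β = 1.138 − 1.645 = -0.507.
Power = Φ(-0.507) = 0.306.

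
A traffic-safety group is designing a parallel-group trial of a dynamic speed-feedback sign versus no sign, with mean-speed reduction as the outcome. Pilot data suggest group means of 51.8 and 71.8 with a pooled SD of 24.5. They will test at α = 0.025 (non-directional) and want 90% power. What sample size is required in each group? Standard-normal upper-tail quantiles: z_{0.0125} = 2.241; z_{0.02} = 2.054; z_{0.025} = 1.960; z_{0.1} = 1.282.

n = 38 per group

Cohen's d = |M₁ − M₂| / SD_pooled = |51.8 − 71.8| / 24.5 = 20.0 / 24.5 = 0.816.
For two independent groups with equal n: n = 2·((z_{α/2} + z_β) / d)².
z_{α/2} + z_β = 2.241 + 1.282 = 3.523.
n = 2 × (3.523 / 0.816)² = 2 × 4.317² = 2 × 18.64 = 37.3.
Round up to the next whole participant.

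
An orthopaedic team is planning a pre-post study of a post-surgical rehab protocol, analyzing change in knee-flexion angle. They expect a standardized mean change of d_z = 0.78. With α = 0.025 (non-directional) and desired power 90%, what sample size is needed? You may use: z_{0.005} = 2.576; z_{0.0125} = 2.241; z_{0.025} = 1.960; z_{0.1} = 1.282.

For a paired (one-sample on differences) test: n = ((z_{α/2} + z_β) / d)².
z_{α/2} + z_β = 2.241 + 1.282 = 3.523.
n = (3.523 / 0.78)² = 4.517² = 20.40.
Round up.

n = 21 pairs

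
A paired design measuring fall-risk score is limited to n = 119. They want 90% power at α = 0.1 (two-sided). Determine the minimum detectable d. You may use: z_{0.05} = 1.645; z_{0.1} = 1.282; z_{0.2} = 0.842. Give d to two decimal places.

For a single sample (or paired design) of n = 119: d_min = (z_{α/2} + z_β)/√n.
z-sum = 1.645 + 1.282 = 2.927.
d_min = 2.927 / √119 = 2.927 / 10.909 = 0.268.

d_min ≈ 0.27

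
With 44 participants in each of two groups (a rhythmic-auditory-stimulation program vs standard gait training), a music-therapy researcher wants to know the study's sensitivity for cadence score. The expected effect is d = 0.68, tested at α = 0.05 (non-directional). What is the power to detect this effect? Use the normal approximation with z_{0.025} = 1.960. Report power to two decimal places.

For two equal groups, power = Φ(d·√(n/2) − z_{α/2}).
d·√(n/2) = 0.68 × √(44/2) = 0.68 × 4.690 = 3.189.
z_β = 3.189 − 1.960 = 1.229.
Power = Φ(1.229) = 0.891.

power ≈ 0.89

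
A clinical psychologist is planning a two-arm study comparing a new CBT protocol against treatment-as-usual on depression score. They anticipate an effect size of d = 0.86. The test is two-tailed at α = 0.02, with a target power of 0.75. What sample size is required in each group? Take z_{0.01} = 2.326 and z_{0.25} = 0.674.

For two independent groups with equal n: n = 2·((z_{α/2} + z_β) / d)².
z_{α/2} + z_β = 2.326 + 0.674 = 3.000.
n = 2 × (3.000 / 0.86)² = 2 × 3.488² = 2 × 12.17 = 24.3.
Round up to the next whole participant.

n = 25 per group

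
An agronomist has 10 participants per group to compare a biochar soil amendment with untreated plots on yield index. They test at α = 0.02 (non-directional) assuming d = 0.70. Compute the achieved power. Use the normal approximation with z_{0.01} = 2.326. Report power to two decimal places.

power ≈ 0.22

For two equal groups, power = Φ(d·√(n/2) − z_{α/2}).
d·√(n/2) = 0.70 × √(10/2) = 0.70 × 2.236 = 1.565.
z_β = 1.565 − 2.326 = -0.761.
Power = Φ(-0.761) = 0.223.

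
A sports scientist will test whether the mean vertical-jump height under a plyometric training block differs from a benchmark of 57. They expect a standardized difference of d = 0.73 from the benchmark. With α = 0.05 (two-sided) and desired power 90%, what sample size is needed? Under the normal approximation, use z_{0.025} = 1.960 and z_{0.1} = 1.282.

For a one-sample test: n = ((z_{α/2} + z_β) / d)².
z_{α/2} + z_β = 1.960 + 1.282 = 3.242.
n = (3.242 / 0.73)² = 4.441² = 19.72.
Round up.

n = 20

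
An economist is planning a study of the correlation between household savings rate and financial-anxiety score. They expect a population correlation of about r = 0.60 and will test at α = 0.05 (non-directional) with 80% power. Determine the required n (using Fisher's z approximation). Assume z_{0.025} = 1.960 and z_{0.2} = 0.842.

Fisher's z: C = ½·ln((1+r)/(1−r)) = ½·ln(4.0000) = 0.6931.
n = ((z_{α/2} + z_β)/C)² + 3.
(1.960 + 0.842) / 0.6931 = 2.802 / 0.6931 = 4.043.
n = 4.043² + 3 = 16.34 + 3 = 19.3.
Round up.

n = 20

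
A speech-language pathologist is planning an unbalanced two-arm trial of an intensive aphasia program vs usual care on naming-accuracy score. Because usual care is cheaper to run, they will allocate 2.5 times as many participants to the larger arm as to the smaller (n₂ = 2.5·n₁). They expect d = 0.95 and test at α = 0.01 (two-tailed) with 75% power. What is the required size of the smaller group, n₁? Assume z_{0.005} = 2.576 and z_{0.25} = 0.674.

n₁ = 17

With allocation ratio k = n₂/n₁ = 2.5, Var(x̄₁−x̄₂) = σ²(1/n₁ + 1/(k·n₁)) = σ²·(k+1)/(k·n₁).
So n₁ = (1 + 1/k)·((z_{α/2} + z_β)/d)² = 1.400 × (3.250/0.95)².
n₁ = 1.400 × 11.70 = 16.4.
Round up: n₁ = 17, giving n₂ = ⌈2.5 × 17⌉ = ⌈42.5⌉ = 43.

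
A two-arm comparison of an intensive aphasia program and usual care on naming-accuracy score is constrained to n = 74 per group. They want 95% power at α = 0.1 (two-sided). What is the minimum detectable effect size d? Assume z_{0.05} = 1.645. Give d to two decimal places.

d_min ≈ 0.54

For two independent groups of n = 74 each: d_min = (z_{α/2} + z_β)·√(2/n).
z-sum = 1.645 + 1.645 = 3.290.
d_min = 3.290 × √(2/74) = 3.290 × 0.1644 = 0.541.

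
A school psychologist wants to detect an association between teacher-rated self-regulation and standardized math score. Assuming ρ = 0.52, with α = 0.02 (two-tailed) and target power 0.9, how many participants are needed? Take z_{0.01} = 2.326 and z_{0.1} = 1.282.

n = 43

Fisher's z: C = ½·ln((1+r)/(1−r)) = ½·ln(3.1667) = 0.5763.
n = ((z_{α/2} + z_β)/C)² + 3.
(2.326 + 1.282) / 0.5763 = 3.608 / 0.5763 = 6.261.
n = 6.261² + 3 = 39.20 + 3 = 42.2.
Round up.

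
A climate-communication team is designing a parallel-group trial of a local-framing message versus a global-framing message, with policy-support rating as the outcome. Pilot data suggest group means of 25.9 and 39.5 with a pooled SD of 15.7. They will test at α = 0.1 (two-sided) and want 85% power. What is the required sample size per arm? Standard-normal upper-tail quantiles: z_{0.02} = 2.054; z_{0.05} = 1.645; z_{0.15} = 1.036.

Cohen's d = |M₁ − M₂| / SD_pooled = |25.9 − 39.5| / 15.7 = 13.6 / 15.7 = 0.866.
For two independent groups with equal n: n = 2·((z_{α/2} + z_β) / d)².
z_{α/2} + z_β = 1.645 + 1.036 = 2.681.
n = 2 × (2.681 / 0.866)² = 2 × 3.096² = 2 × 9.58 = 19.2.
Round up to the next whole participant.

n = 20 per group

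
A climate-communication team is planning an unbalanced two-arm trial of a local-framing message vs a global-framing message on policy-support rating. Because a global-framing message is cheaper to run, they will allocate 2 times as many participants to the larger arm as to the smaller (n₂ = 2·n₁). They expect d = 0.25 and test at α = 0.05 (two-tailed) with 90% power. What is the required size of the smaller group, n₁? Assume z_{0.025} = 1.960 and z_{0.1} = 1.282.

With allocation ratio k = n₂/n₁ = 2, Var(x̄₁−x̄₂) = σ²(1/n₁ + 1/(k·n₁)) = σ²·(k+1)/(k·n₁).
So n₁ = (1 + 1/k)·((z_{α/2} + z_β)/d)² = 1.500 × (3.242/0.25)².
n₁ = 1.500 × 168.17 = 252.3.
Round up: n₁ = 253, giving n₂ = 2 × 253 = 506.

n₁ = 253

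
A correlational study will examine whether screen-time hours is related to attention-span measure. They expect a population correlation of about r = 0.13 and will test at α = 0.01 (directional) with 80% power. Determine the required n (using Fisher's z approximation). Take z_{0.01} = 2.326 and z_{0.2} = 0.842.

n = 591

Fisher's z: C = ½·ln((1+r)/(1−r)) = ½·ln(1.2989) = 0.1307.
n = ((z_{α} + z_β)/C)² + 3.
(2.326 + 0.842) / 0.1307 = 3.168 / 0.1307 = 24.239.
n = 24.239² + 3 = 587.52 + 3 = 590.5.
Round up.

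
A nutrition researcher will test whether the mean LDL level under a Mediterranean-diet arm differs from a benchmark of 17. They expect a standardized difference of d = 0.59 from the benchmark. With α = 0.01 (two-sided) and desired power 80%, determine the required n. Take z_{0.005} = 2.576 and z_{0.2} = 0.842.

For a one-sample test: n = ((z_{α/2} + z_β) / d)².
z_{α/2} + z_β = 2.576 + 0.842 = 3.418.
n = (3.418 / 0.59)² = 5.793² = 33.56.
Round up.

n = 34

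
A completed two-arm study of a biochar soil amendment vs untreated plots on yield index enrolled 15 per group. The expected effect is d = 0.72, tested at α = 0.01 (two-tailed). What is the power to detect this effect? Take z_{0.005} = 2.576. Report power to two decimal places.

For two equal groups, power = Φ(d·√(n/2) − z_{α/2}).
d·√(n/2) = 0.72 × √(15/2) = 0.72 × 2.739 = 1.972.
z_β = 1.972 − 2.576 = -0.604.
Power = Φ(-0.604) = 0.273.

power ≈ 0.27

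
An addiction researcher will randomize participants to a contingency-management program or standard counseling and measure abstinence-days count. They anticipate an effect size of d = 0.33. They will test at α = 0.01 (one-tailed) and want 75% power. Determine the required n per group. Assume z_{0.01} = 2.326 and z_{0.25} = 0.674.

For two independent groups with equal n: n = 2·((z_{α} + z_β) / d)².
z_{α} + z_β = 2.326 + 0.674 = 3.000.
n = 2 × (3.000 / 0.33)² = 2 × 9.091² = 2 × 82.64 = 165.3.
Round up to the next whole participant.

n = 166 per group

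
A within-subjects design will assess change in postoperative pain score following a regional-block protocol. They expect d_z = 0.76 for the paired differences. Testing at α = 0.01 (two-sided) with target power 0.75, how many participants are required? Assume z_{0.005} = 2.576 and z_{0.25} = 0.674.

For a paired (one-sample on differences) test: n = ((z_{α/2} + z_β) / d)².
z_{α/2} + z_β = 2.576 + 0.674 = 3.250.
n = (3.250 / 0.76)² = 4.276² = 18.29.
Round up.

n = 19 pairs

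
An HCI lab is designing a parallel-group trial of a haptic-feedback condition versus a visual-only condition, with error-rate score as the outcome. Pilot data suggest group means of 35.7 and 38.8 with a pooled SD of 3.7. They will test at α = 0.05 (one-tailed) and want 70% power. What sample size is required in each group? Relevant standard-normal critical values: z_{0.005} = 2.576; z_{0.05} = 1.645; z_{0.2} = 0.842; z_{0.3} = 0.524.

Cohen's d = |M₁ − M₂| / SD_pooled = |35.7 − 38.8| / 3.7 = 3.1 / 3.7 = 0.838.
For two independent groups with equal n: n = 2·((z_{α} + z_β) / d)².
z_{α} + z_β = 1.645 + 0.524 = 2.169.
n = 2 × (2.169 / 0.838)² = 2 × 2.588² = 2 × 6.70 = 13.4.
Round up to the next whole participant.

n = 14 per group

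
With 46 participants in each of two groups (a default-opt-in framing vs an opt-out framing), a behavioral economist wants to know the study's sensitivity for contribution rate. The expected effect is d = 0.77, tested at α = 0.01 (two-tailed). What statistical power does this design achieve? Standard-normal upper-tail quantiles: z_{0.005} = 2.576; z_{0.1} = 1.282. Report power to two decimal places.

For two equal groups, power = Φ(d·√(n/2) − z_{α/2}).
d·√(n/2) = 0.77 × √(46/2) = 0.77 × 4.796 = 3.693.
z_β = 3.693 − 2.576 = 1.117.
Power = Φ(1.117) = 0.868.

power ≈ 0.87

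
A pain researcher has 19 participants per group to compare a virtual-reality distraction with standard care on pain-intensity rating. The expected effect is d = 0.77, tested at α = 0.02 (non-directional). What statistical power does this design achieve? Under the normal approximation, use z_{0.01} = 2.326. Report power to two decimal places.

For two equal groups, power = Φ(d·√(n/2) − z_{α/2}).
d·√(n/2) = 0.77 × √(19/2) = 0.77 × 3.082 = 2.373.
z_β = 2.373 − 2.326 = 0.047.
Power = Φ(0.047) = 0.519.

power ≈ 0.52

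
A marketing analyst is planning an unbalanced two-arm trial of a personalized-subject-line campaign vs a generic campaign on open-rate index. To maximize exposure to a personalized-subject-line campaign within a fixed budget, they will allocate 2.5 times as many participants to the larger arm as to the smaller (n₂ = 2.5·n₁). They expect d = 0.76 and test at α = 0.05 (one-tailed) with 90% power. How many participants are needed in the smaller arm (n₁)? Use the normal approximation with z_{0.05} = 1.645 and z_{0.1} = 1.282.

n₁ = 21

With allocation ratio k = n₂/n₁ = 2.5, Var(x̄₁−x̄₂) = σ²(1/n₁ + 1/(k·n₁)) = σ²·(k+1)/(k·n₁).
So n₁ = (1 + 1/k)·((z_{α} + z_β)/d)² = 1.400 × (2.927/0.76)².
n₁ = 1.400 × 14.83 = 20.8.
Round up: n₁ = 21, giving n₂ = ⌈2.5 × 21⌉ = ⌈52.5⌉ = 53.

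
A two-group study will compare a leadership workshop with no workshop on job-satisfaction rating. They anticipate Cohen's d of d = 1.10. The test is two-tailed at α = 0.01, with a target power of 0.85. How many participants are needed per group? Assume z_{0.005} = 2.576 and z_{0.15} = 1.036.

For two independent groups with equal n: n = 2·((z_{α/2} + z_β) / d)².
z_{α/2} + z_β = 2.576 + 1.036 = 3.612.
n = 2 × (3.612 / 1.10)² = 2 × 3.284² = 2 × 10.78 = 21.6.
Round up to the next whole participant.

n = 22 per group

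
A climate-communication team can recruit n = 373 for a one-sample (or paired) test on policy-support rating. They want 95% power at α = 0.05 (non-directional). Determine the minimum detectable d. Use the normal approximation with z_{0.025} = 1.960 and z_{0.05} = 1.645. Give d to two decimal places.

d_min ≈ 0.19

For a single sample (or paired design) of n = 373: d_min = (z_{α/2} + z_β)/√n.
z-sum = 1.960 + 1.645 = 3.605.
d_min = 3.605 / √373 = 3.605 / 19.313 = 0.187.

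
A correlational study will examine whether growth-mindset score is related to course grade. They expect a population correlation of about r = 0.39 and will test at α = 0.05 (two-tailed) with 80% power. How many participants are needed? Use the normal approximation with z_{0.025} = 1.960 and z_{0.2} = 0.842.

n = 50

Fisher's z: C = ½·ln((1+r)/(1−r)) = ½·ln(2.2787) = 0.4118.
n = ((z_{α/2} + z_β)/C)² + 3.
(1.960 + 0.842) / 0.4118 = 2.802 / 0.4118 = 6.804.
n = 6.804² + 3 = 46.30 + 3 = 49.3.
Round up.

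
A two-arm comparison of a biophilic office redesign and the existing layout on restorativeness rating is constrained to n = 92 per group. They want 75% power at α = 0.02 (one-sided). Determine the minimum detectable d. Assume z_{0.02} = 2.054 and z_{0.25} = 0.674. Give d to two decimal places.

For two independent groups of n = 92 each: d_min = (z_{α} + z_β)·√(2/n).
z-sum = 2.054 + 0.674 = 2.728.
d_min = 2.728 × √(2/92) = 2.728 × 0.1474 = 0.402.

d_min ≈ 0.40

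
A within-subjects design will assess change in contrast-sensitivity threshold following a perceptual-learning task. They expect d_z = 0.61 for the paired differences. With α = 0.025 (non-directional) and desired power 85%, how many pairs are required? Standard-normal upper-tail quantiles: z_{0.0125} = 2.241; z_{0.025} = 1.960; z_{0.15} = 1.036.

For a paired (one-sample on differences) test: n = ((z_{α/2} + z_β) / d)².
z_{α/2} + z_β = 2.241 + 1.036 = 3.277.
n = (3.277 / 0.61)² = 5.372² = 28.86.
Round up.

n = 29 pairs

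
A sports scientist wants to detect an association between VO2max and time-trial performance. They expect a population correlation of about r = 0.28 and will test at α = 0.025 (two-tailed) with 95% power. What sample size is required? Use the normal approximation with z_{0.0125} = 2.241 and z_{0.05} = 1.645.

n = 186

Fisher's z: C = ½·ln((1+r)/(1−r)) = ½·ln(1.7778) = 0.2877.
n = ((z_{α/2} + z_β)/C)² + 3.
(2.241 + 1.645) / 0.2877 = 3.886 / 0.2877 = 13.507.
n = 13.507² + 3 = 182.44 + 3 = 185.4.
Round up.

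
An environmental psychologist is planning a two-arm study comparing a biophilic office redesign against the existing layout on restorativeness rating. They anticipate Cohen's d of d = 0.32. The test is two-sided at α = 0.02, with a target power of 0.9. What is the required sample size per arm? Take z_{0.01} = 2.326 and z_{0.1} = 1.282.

For two independent groups with equal n: n = 2·((z_{α/2} + z_β) / d)².
z_{α/2} + z_β = 2.326 + 1.282 = 3.608.
n = 2 × (3.608 / 0.32)² = 2 × 11.275² = 2 × 127.13 = 254.3.
Round up to the next whole participant.

n = 255 per group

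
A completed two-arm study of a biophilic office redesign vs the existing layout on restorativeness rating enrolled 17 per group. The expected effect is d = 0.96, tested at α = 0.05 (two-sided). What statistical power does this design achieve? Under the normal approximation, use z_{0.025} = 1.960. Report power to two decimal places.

For two equal groups, power = Φ(d·√(n/2) − z_{α/2}).
d·√(n/2) = 0.96 × √(17/2) = 0.96 × 2.915 = 2.799.
z_β = 2.799 − 1.960 = 0.839.
Power = Φ(0.839) = 0.799.

power ≈ 0.80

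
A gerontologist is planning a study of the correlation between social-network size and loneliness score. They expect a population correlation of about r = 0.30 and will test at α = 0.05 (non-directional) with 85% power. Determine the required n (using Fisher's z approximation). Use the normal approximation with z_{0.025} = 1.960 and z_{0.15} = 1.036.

Fisher's z: C = ½·ln((1+r)/(1−r)) = ½·ln(1.8571) = 0.3095.
n = ((z_{α/2} + z_β)/C)² + 3.
(1.960 + 1.036) / 0.3095 = 2.996 / 0.3095 = 9.680.
n = 9.680² + 3 = 93.70 + 3 = 96.7.
Round up.

n = 97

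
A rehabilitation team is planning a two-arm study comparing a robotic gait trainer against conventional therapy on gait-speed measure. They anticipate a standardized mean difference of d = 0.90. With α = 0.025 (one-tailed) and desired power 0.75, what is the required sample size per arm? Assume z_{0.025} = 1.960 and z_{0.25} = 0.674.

For two independent groups with equal n: n = 2·((z_{α} + z_β) / d)².
z_{α} + z_β = 1.960 + 0.674 = 2.634.
n = 2 × (2.634 / 0.90)² = 2 × 2.927² = 2 × 8.57 = 17.1.
Round up to the next whole participant.

n = 18 per group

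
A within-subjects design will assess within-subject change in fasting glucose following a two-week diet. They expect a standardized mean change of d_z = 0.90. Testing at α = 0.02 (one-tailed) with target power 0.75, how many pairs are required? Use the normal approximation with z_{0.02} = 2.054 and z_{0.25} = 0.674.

n = 10 pairs

For a paired (one-sample on differences) test: n = ((z_{α} + z_β) / d)².
z_{α} + z_β = 2.054 + 0.674 = 2.728.
n = (2.728 / 0.90)² = 3.031² = 9.19.
Round up.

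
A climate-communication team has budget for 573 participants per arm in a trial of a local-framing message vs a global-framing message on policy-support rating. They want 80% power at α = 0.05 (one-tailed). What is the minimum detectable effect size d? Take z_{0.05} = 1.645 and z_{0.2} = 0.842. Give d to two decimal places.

For two independent groups of n = 573 each: d_min = (z_{α} + z_β)·√(2/n).
z-sum = 1.645 + 0.842 = 2.487.
d_min = 2.487 × √(2/573) = 2.487 × 0.0591 = 0.147.

d_min ≈ 0.15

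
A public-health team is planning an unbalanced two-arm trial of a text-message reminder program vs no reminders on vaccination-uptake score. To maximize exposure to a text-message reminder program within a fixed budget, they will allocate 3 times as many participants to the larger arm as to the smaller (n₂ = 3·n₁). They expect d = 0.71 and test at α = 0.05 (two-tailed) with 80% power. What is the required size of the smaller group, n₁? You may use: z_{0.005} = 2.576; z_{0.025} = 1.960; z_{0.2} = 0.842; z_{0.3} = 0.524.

n₁ = 21

With allocation ratio k = n₂/n₁ = 3, Var(x̄₁−x̄₂) = σ²(1/n₁ + 1/(k·n₁)) = σ²·(k+1)/(k·n₁).
So n₁ = (1 + 1/k)·((z_{α/2} + z_β)/d)² = 1.333 × (2.802/0.71)².
n₁ = 1.333 × 15.57 = 20.8.
Round up: n₁ = 21, giving n₂ = 3 × 21 = 63.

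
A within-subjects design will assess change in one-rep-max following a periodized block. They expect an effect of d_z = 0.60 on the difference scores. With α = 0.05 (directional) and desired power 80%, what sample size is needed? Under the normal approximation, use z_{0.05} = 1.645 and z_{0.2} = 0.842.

n = 18 pairs

For a paired (one-sample on differences) test: n = ((z_{α} + z_β) / d)².
z_{α} + z_β = 1.645 + 0.842 = 2.487.
n = (2.487 / 0.60)² = 4.145² = 17.18.
Round up.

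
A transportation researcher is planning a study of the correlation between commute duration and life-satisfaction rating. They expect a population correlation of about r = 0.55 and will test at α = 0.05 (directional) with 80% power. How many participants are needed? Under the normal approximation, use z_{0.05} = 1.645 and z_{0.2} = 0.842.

n = 20

Fisher's z: C = ½·ln((1+r)/(1−r)) = ½·ln(3.4444) = 0.6184.
n = ((z_{α} + z_β)/C)² + 3.
(1.645 + 0.842) / 0.6184 = 2.487 / 0.6184 = 4.022.
n = 4.022² + 3 = 16.17 + 3 = 19.2.
Round up.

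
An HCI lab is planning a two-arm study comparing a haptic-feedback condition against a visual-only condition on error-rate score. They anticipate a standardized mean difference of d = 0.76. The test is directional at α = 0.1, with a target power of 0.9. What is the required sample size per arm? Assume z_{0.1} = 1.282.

For two independent groups with equal n: n = 2·((z_{α} + z_β) / d)².
z_{α} + z_β = 1.282 + 1.282 = 2.564.
n = 2 × (2.564 / 0.76)² = 2 × 3.374² = 2 × 11.38 = 22.8.
Round up to the next whole participant.

n = 23 per group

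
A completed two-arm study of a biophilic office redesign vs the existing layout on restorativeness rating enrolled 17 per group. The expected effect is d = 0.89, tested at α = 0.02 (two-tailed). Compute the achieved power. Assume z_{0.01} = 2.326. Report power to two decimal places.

power ≈ 0.61

For two equal groups, power = Φ(d·√(n/2) − z_{α/2}).
d·√(n/2) = 0.89 × √(17/2) = 0.89 × 2.915 = 2.595.
z_β = 2.595 − 2.326 = 0.269.
Power = Φ(0.269) = 0.606.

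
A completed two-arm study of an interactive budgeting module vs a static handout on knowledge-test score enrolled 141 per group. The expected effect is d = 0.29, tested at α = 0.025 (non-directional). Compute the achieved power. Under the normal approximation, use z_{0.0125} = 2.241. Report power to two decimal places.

power ≈ 0.58

For two equal groups, power = Φ(d·√(n/2) − z_{α/2}).
d·√(n/2) = 0.29 × √(141/2) = 0.29 × 8.396 = 2.435.
z_β = 2.435 − 2.241 = 0.194.
Power = Φ(0.194) = 0.577.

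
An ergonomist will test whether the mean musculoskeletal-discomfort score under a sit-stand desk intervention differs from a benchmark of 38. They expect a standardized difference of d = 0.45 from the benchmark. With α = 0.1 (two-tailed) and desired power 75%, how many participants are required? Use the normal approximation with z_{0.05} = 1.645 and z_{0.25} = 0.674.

n = 27

For a one-sample test: n = ((z_{α/2} + z_β) / d)².
z_{α/2} + z_β = 1.645 + 0.674 = 2.319.
n = (2.319 / 0.45)² = 5.153² = 26.56.
Round up.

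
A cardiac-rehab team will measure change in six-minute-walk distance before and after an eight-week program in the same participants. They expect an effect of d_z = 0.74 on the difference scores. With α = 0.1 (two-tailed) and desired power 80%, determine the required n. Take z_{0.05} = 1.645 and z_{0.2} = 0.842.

n = 12 pairs

For a paired (one-sample on differences) test: n = ((z_{α/2} + z_β) / d)².
z_{α/2} + z_β = 1.645 + 0.842 = 2.487.
n = (2.487 / 0.74)² = 3.361² = 11.30.
Round up.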